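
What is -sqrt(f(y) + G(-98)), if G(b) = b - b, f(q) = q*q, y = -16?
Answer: -16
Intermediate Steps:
f(q) = q**2
G(b) = 0
-sqrt(f(y) + G(-98)) = -sqrt((-16)**2 + 0) = -sqrt(256 + 0) = -sqrt(256) = -1*16 = -16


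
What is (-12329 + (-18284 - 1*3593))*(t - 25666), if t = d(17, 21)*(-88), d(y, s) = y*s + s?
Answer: 2015759580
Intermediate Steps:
d(y, s) = s + s*y (d(y, s) = s*y + s = s + s*y)
t = -33264 (t = (21*(1 + 17))*(-88) = (21*18)*(-88) = 378*(-88) = -33264)
(-12329 + (-18284 - 1*3593))*(t - 25666) = (-12329 + (-18284 - 1*3593))*(-33264 - 25666) = (-12329 + (-18284 - 3593))*(-58930) = (-12329 - 21877)*(-58930) = -34206*(-58930) = 2015759580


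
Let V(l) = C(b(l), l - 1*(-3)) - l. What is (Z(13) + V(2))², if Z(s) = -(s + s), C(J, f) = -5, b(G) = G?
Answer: 1089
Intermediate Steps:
V(l) = -5 - l
Z(s) = -2*s
(Z(13) + V(2))² = (-2*13 + (-5 - 1*2))² = (-26 + (-5 - 2))² = (-26 - 7)² = (-33)² = 1089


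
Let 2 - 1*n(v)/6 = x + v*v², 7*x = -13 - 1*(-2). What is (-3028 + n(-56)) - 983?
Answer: 7347945/7 ≈ 1.0497e+6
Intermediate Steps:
x = -11/7 (x = (-13 - 1*(-2))/7 = (-13 + 2)/7 = (⅐)*(-11) = -11/7 ≈ -1.5714)
n(v) = 150/7 - 6*v³ (n(v) = 12 - 6*(-11/7 + v*v²) = 12 - 6*(-11/7 + v³) = 12 + (66/7 - 6*v³) = 150/7 - 6*v³)
(-3028 + n(-56)) - 983 = (-3028 + (150/7 - 6*(-56)³)) - 983 = (-3028 + (150/7 - 6*(-175616))) - 983 = (-3028 + (150/7 + 1053696)) - 983 = (-3028 + 7376022/7) - 983 = 7354826/7 - 983 = 7347945/7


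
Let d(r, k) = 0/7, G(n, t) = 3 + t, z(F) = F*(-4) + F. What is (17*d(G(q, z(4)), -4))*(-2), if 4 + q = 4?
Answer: 0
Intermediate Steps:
z(F) = -3*F (z(F) = -4*F + F = -3*F)
q = 0 (q = -4 + 4 = 0)
d(r, k) = 0 (d(r, k) = 0*(⅐) = 0)
(17*d(G(q, z(4)), -4))*(-2) = (17*0)*(-2) = 0*(-2) = 0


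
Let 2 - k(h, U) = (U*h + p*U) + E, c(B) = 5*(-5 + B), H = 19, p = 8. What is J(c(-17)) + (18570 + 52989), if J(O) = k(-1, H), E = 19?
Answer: 71409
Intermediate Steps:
c(B) = -25 + 5*B
k(h, U) = -17 - 8*U - U*h (k(h, U) = 2 - ((U*h + 8*U) + 19) = 2 - ((8*U + U*h) + 19) = 2 - (19 + 8*U + U*h) = 2 + (-19 - 8*U - U*h) = -17 - 8*U - U*h)
J(O) = -150 (J(O) = -17 - 8*19 - 1*19*(-1) = -17 - 152 + 19 = -150)
J(c(-17)) + (18570 + 52989) = -150 + (18570 + 52989) = -150 + 71559 = 71409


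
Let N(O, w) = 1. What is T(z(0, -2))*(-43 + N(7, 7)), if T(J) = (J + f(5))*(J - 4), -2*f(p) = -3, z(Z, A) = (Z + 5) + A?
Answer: 189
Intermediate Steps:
z(Z, A) = 5 + A + Z (z(Z, A) = (5 + Z) + A = 5 + A + Z)
f(p) = 3/2 (f(p) = -½*(-3) = 3/2)
T(J) = (-4 + J)*(3/2 + J) (T(J) = (J + 3/2)*(J - 4) = (3/2 + J)*(-4 + J) = (-4 + J)*(3/2 + J))
T(z(0, -2))*(-43 + N(7, 7)) = (-6 + (5 - 2 + 0)² - 5*(5 - 2 + 0)/2)*(-43 + 1) = (-6 + 3² - 5/2*3)*(-42) = (-6 + 9 - 15/2)*(-42) = -9/2*(-42) = 189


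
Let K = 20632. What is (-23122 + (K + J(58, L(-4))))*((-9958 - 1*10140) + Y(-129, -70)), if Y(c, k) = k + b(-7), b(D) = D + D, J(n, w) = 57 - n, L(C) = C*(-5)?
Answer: 50273362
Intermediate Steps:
L(C) = -5*C
b(D) = 2*D
Y(c, k) = -14 + k (Y(c, k) = k + 2*(-7) = k - 14 = -14 + k)
(-23122 + (K + J(58, L(-4))))*((-9958 - 1*10140) + Y(-129, -70)) = (-23122 + (20632 + (57 - 1*58)))*((-9958 - 1*10140) + (-14 - 70)) = (-23122 + (20632 + (57 - 58)))*((-9958 - 10140) - 84) = (-23122 + (20632 - 1))*(-20098 - 84) = (-23122 + 20631)*(-20182) = -2491*(-20182) = 50273362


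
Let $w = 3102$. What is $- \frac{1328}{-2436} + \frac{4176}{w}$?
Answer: $\frac{595508}{314853} \approx 1.8914$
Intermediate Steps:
$- \frac{1328}{-2436} + \frac{4176}{w} = - \frac{1328}{-2436} + \frac{4176}{3102} = \left(-1328\right) \left(- \frac{1}{2436}\right) + 4176 \cdot \frac{1}{3102} = \frac{332}{609} + \frac{696}{517} = \frac{595508}{314853}$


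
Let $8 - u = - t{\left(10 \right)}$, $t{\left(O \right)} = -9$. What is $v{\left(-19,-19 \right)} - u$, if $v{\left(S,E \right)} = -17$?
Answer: $-16$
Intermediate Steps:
$u = -1$ ($u = 8 - \left(-1\right) \left(-9\right) = 8 - 9 = -1$)
$v{\left(-19,-19 \right)} - u = -17 - -1 = -17 + 1 = -16$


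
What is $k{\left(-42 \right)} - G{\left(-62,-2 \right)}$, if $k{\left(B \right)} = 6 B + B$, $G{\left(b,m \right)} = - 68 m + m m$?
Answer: $-434$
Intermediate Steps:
$G{\left(b,m \right)} = m^{2} - 68 m$ ($G{\left(b,m \right)} = - 68 m + m^{2} = m^{2} - 68 m$)
$k{\left(B \right)} = 7 B$
$k{\left(-42 \right)} - G{\left(-62,-2 \right)} = 7 \left(-42\right) - - 2 \left(-68 - 2\right) = -294 - \left(-2\right) \left(-70\right) = -294 - 140 = -434$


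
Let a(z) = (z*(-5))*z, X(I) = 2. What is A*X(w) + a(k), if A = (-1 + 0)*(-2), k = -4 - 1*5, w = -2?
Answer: -401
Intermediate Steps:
k = -9 (k = -4 - 5 = -9)
A = 2 (A = -1*(-2) = 2)
a(z) = -5*z**2 (a(z) = (-5*z)*z = -5*z**2)
A*X(w) + a(k) = 2*2 - 5*(-9)**2 = 4 - 5*81 = 4 - 405 = -401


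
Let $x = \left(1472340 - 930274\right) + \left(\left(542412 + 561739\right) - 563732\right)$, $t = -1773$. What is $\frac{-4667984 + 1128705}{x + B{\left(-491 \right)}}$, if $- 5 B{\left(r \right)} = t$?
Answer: $- \frac{17696395}{5414198} \approx -3.2685$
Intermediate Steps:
$B{\left(r \right)} = \frac{1773}{5}$ ($B{\left(r \right)} = \left(- \frac{1}{5}\right) \left(-1773\right) = \frac{1773}{5}$)
$x = 1082485$ ($x = 542066 + \left(1104151 - 563732\right) = 542066 + 540419 = 1082485$)
$\frac{-4667984 + 1128705}{x + B{\left(-491 \right)}} = \frac{-4667984 + 1128705}{1082485 + \frac{1773}{5}} = - \frac{3539279}{\frac{5414198}{5}} = \left(-3539279\right) \frac{5}{5414198} = - \frac{17696395}{5414198}$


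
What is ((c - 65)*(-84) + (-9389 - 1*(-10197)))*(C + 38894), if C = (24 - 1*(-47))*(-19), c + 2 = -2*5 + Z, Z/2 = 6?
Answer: 235332060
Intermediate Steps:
Z = 12 (Z = 2*6 = 12)
c = 0 (c = -2 + (-2*5 + 12) = -2 + (-10 + 12) = -2 + 2 = 0)
C = -1349 (C = (24 + 47)*(-19) = 71*(-19) = -1349)
((c - 65)*(-84) + (-9389 - 1*(-10197)))*(C + 38894) = ((0 - 65)*(-84) + (-9389 - 1*(-10197)))*(-1349 + 38894) = (-65*(-84) + (-9389 + 10197))*37545 = (5460 + 808)*37545 = 6268*37545 = 235332060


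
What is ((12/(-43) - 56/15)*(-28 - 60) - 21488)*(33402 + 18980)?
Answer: -714072262112/645 ≈ -1.1071e+9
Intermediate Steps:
((12/(-43) - 56/15)*(-28 - 60) - 21488)*(33402 + 18980) = ((12*(-1/43) - 56*1/15)*(-88) - 21488)*52382 = ((-12/43 - 56/15)*(-88) - 21488)*52382 = (-2588/645*(-88) - 21488)*52382 = (227744/645 - 21488)*52382 = -13632016/645*52382 = -714072262112/645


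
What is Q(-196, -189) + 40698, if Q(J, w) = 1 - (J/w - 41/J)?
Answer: 215372513/5292 ≈ 40698.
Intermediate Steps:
Q(J, w) = 1 + 41/J - J/w (Q(J, w) = 1 - (-41/J + J/w) = 1 + (41/J - J/w) = 1 + 41/J - J/w)
Q(-196, -189) + 40698 = (1 + 41/(-196) - 1*(-196)/(-189)) + 40698 = (1 + 41*(-1/196) - 1*(-196)*(-1/189)) + 40698 = (1 - 41/196 - 28/27) + 40698 = -1303/5292 + 40698 = 215372513/5292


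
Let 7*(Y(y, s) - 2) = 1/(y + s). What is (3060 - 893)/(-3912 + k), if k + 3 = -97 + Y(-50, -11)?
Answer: -84119/155661 ≈ -0.54040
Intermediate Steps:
Y(y, s) = 2 + 1/(7*(s + y)) (Y(y, s) = 2 + 1/(7*(y + s)) = 2 + 1/(7*(s + y)))
k = -41847/427 (k = -3 + (-97 + (⅐ + 2*(-11) + 2*(-50))/(-11 - 50)) = -3 + (-97 + (⅐ - 22 - 100)/(-61)) = -3 + (-97 - 1/61*(-853/7)) = -3 + (-97 + 853/427) = -3 - 40566/427 = -41847/427 ≈ -98.002)
(3060 - 893)/(-3912 + k) = (3060 - 893)/(-3912 - 41847/427) = 2167/(-1712271/427) = 2167*(-427/1712271) = -84119/155661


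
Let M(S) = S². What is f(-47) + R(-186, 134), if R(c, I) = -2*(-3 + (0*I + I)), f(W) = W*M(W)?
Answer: -104085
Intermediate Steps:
f(W) = W³ (f(W) = W*W² = W³)
R(c, I) = 6 - 2*I (R(c, I) = -2*(-3 + (0 + I)) = -2*(-3 + I) = 6 - 2*I)
f(-47) + R(-186, 134) = (-47)³ + (6 - 2*134) = -103823 + (6 - 268) = -103823 - 262 = -104085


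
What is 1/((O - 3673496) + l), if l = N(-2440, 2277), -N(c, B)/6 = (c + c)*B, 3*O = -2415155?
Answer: 3/186576037 ≈ 1.6079e-8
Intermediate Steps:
O = -2415155/3 (O = (⅓)*(-2415155) = -2415155/3 ≈ -8.0505e+5)
N(c, B) = -12*B*c (N(c, B) = -6*(c + c)*B = -6*2*c*B = -12*B*c)
l = 66670560 (l = -12*2277*(-2440) = 66670560)
1/((O - 3673496) + l) = 1/((-2415155/3 - 3673496) + 66670560) = 1/(-13435643/3 + 66670560) = 1/(186576037/3) = 3/186576037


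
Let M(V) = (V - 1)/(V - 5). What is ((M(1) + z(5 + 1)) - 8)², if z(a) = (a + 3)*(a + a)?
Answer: 10000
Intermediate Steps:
z(a) = 2*a*(3 + a) (z(a) = (3 + a)*(2*a) = 2*a*(3 + a))
M(V) = (-1 + V)/(-5 + V)
((M(1) + z(5 + 1)) - 8)² = (((-1 + 1)/(-5 + 1) + 2*(5 + 1)*(3 + (5 + 1))) - 8)² = ((0/(-4) + 2*6*(3 + 6)) - 8)² = ((-¼*0 + 2*6*9) - 8)² = ((0 + 108) - 8)² = (108 - 8)² = 100² = 10000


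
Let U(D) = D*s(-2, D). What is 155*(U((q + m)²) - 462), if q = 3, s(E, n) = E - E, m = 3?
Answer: -71610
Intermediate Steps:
s(E, n) = 0
U(D) = 0 (U(D) = D*0 = 0)
155*(U((q + m)²) - 462) = 155*(0 - 462) = 155*(-462) = -71610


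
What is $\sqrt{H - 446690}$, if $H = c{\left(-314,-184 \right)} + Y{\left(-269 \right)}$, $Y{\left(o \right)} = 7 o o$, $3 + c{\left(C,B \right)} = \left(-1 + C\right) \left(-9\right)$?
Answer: $\sqrt{62669} \approx 250.34$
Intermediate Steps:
$c{\left(C,B \right)} = 6 - 9 C$ ($c{\left(C,B \right)} = -3 + \left(-1 + C\right) \left(-9\right) = -3 - \left(-9 + 9 C\right) = 6 - 9 C$)
$Y{\left(o \right)} = 7 o^{2}$
$H = 509359$ ($H = \left(6 - -2826\right) + 7 \left(-269\right)^{2} = \left(6 + 2826\right) + 7 \cdot 72361 = 2832 + 506527 = 509359$)
$\sqrt{H - 446690} = \sqrt{509359 - 446690} = \sqrt{62669}$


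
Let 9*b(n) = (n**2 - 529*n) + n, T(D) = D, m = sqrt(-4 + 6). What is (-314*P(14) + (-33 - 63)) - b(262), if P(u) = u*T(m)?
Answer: 68828/9 - 4396*sqrt(2) ≈ 1430.7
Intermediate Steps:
m = sqrt(2) ≈ 1.4142
b(n) = -176*n/3 + n**2/9 (b(n) = ((n**2 - 529*n) + n)/9 = (n**2 - 528*n)/9 = -176*n/3 + n**2/9)
P(u) = u*sqrt(2)
(-314*P(14) + (-33 - 63)) - b(262) = (-4396*sqrt(2) + (-33 - 63)) - 262*(-528 + 262)/9 = (-4396*sqrt(2) - 96) - 262*(-266)/9 = (-96 - 4396*sqrt(2)) - 1*(-69692/9) = (-96 - 4396*sqrt(2)) + 69692/9 = 68828/9 - 4396*sqrt(2)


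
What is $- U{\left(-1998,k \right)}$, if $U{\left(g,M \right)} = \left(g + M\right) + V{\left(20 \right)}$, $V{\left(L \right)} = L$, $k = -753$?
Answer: $2731$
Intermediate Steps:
$U{\left(g,M \right)} = 20 + M + g$ ($U{\left(g,M \right)} = \left(g + M\right) + 20 = \left(M + g\right) + 20 = 20 + M + g$)
$- U{\left(-1998,k \right)} = - (20 - 753 - 1998) = \left(-1\right) \left(-2731\right) = 2731$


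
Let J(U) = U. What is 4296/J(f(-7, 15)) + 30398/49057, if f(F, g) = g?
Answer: 70401614/245285 ≈ 287.02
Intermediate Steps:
4296/J(f(-7, 15)) + 30398/49057 = 4296/15 + 30398/49057 = 4296*(1/15) + 30398*(1/49057) = 1432/5 + 30398/49057 = 70401614/245285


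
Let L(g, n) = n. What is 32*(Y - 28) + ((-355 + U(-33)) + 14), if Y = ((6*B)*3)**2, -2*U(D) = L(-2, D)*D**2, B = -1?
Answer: 54199/2 ≈ 27100.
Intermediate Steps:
U(D) = -D**3/2 (U(D) = -D*D**2/2 = -D**3/2)
Y = 324 (Y = ((6*(-1))*3)**2 = (-6*3)**2 = (-18)**2 = 324)
32*(Y - 28) + ((-355 + U(-33)) + 14) = 32*(324 - 28) + ((-355 - 1/2*(-33)**3) + 14) = 32*296 + ((-355 - 1/2*(-35937)) + 14) = 9472 + ((-355 + 35937/2) + 14) = 9472 + (35227/2 + 14) = 9472 + 35255/2 = 54199/2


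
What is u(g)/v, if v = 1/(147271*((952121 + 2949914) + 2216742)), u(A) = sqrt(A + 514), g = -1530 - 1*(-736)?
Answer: 1802236815134*I*sqrt(70) ≈ 1.5079e+13*I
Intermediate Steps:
g = -794 (g = -1530 + 736 = -794)
u(A) = sqrt(514 + A)
v = 1/901118407567 (v = 1/(147271*(3902035 + 2216742)) = (1/147271)/6118777 = (1/147271)*(1/6118777) = 1/901118407567 ≈ 1.1097e-12)
u(g)/v = sqrt(514 - 794)/(1/901118407567) = sqrt(-280)*901118407567 = (2*I*sqrt(70))*901118407567 = 1802236815134*I*sqrt(70)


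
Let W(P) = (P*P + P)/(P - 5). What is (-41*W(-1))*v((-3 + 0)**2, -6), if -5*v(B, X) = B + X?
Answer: 0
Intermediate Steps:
v(B, X) = -B/5 - X/5 (v(B, X) = -(B + X)/5 = -B/5 - X/5)
W(P) = (P + P**2)/(-5 + P) (W(P) = (P**2 + P)/(-5 + P) = (P + P**2)/(-5 + P))
(-41*W(-1))*v((-3 + 0)**2, -6) = (-(-41)*(1 - 1)/(-5 - 1))*(-(-3 + 0)**2/5 - 1/5*(-6)) = (-(-41)*0/(-6))*(-1/5*(-3)**2 + 6/5) = (-(-41)*(-1)*0/6)*(-1/5*9 + 6/5) = (-41*0)*(-9/5 + 6/5) = 0*(-3/5) = 0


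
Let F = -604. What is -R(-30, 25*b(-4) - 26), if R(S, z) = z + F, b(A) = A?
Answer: 730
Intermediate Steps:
R(S, z) = -604 + z (R(S, z) = z - 604 = -604 + z)
-R(-30, 25*b(-4) - 26) = -(-604 + (25*(-4) - 26)) = -(-604 + (-100 - 26)) = -(-604 - 126) = -1*(-730) = 730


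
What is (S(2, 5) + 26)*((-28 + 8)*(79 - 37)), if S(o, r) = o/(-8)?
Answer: -21630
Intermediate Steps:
S(o, r) = -o/8 (S(o, r) = o*(-⅛) = -o/8)
(S(2, 5) + 26)*((-28 + 8)*(79 - 37)) = (-⅛*2 + 26)*((-28 + 8)*(79 - 37)) = (-¼ + 26)*(-20*42) = (103/4)*(-840) = -21630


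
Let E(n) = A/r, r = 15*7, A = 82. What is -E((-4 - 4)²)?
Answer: -82/105 ≈ -0.78095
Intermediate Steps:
r = 105
E(n) = 82/105
-E((-4 - 4)²) = -1*82/105 = -82/105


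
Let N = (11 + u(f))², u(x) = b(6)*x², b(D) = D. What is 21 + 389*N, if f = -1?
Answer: 112442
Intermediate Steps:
u(x) = 6*x²
N = 289 (N = (11 + 6*(-1)²)² = (11 + 6*1)² = (11 + 6)² = 17² = 289)
21 + 389*N = 21 + 389*289 = 21 + 112421 = 112442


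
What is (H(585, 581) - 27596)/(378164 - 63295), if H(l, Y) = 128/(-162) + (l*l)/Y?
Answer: -1271012315/14818050009 ≈ -0.085775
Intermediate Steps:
H(l, Y) = -64/81 + l**2/Y (H(l, Y) = 128*(-1/162) + l**2/Y = -64/81 + l**2/Y)
(H(585, 581) - 27596)/(378164 - 63295) = ((-64/81 + 585**2/581) - 27596)/(378164 - 63295) = ((-64/81 + (1/581)*342225) - 27596)/314869 = ((-64/81 + 342225/581) - 27596)*(1/314869) = (27683041/47061 - 27596)*(1/314869) = -1271012315/47061*1/314869 = -1271012315/14818050009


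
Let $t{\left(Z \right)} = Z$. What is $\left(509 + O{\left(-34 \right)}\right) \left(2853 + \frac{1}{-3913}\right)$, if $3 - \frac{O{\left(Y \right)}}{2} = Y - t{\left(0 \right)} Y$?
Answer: $\frac{6508488404}{3913} \approx 1.6633 \cdot 10^{6}$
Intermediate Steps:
$O{\left(Y \right)} = 6 - 2 Y$ ($O{\left(Y \right)} = 6 - 2 \left(Y - 0 Y\right) = 6 - 2 \left(Y - 0\right) = 6 - 2 \left(Y + 0\right) = 6 - 2 Y$)
$\left(509 + O{\left(-34 \right)}\right) \left(2853 + \frac{1}{-3913}\right) = \left(509 + \left(6 - -68\right)\right) \left(2853 + \frac{1}{-3913}\right) = \left(509 + \left(6 + 68\right)\right) \left(2853 - \frac{1}{3913}\right) = \left(509 + 74\right) \frac{11163788}{3913} = 583 \cdot \frac{11163788}{3913} = \frac{6508488404}{3913}$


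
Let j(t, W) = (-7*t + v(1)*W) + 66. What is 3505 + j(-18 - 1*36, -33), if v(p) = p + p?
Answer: 3883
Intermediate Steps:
v(p) = 2*p
j(t, W) = 66 - 7*t + 2*W (j(t, W) = (-7*t + (2*1)*W) + 66 = (-7*t + 2*W) + 66 = 66 - 7*t + 2*W)
3505 + j(-18 - 1*36, -33) = 3505 + (66 - 7*(-18 - 1*36) + 2*(-33)) = 3505 + (66 - 7*(-18 - 36) - 66) = 3505 + (66 - 7*(-54) - 66) = 3505 + (66 + 378 - 66) = 3505 + 378 = 3883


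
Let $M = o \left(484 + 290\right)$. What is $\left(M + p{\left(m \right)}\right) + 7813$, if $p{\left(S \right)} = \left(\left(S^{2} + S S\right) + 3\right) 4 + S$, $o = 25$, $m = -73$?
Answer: $69734$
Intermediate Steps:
$M = 19350$ ($M = 25 \left(484 + 290\right) = 25 \cdot 774 = 19350$)
$p{\left(S \right)} = 12 + S + 8 S^{2}$ ($p{\left(S \right)} = \left(\left(S^{2} + S^{2}\right) + 3\right) 4 + S = \left(2 S^{2} + 3\right) 4 + S = \left(3 + 2 S^{2}\right) 4 + S = \left(12 + 8 S^{2}\right) + S = 12 + S + 8 S^{2}$)
$\left(M + p{\left(m \right)}\right) + 7813 = \left(19350 + \left(12 - 73 + 8 \left(-73\right)^{2}\right)\right) + 7813 = \left(19350 + \left(12 - 73 + 8 \cdot 5329\right)\right) + 7813 = \left(19350 + \left(12 - 73 + 42632\right)\right) + 7813 = \left(19350 + 42571\right) + 7813 = 61921 + 7813 = 69734$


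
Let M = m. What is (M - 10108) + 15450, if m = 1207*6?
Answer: 12584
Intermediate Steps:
m = 7242
M = 7242
(M - 10108) + 15450 = (7242 - 10108) + 15450 = -2866 + 15450 = 12584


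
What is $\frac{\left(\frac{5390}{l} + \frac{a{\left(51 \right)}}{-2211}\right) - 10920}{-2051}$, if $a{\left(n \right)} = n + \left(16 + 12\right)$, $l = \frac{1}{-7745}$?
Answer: $\frac{92323555249}{4534761} \approx 20359.0$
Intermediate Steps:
$l = - \frac{1}{7745} \approx -0.00012912$
$a{\left(n \right)} = 28 + n$ ($a{\left(n \right)} = n + 28 = 28 + n$)
$\frac{\left(\frac{5390}{l} + \frac{a{\left(51 \right)}}{-2211}\right) - 10920}{-2051} = \frac{\left(\frac{5390}{- \frac{1}{7745}} + \frac{28 + 51}{-2211}\right) - 10920}{-2051} = \left(\left(5390 \left(-7745\right) + 79 \left(- \frac{1}{2211}\right)\right) - 10920\right) \left(- \frac{1}{2051}\right) = \left(\left(-41745550 - \frac{79}{2211}\right) - 10920\right) \left(- \frac{1}{2051}\right) = \left(- \frac{92299411129}{2211} - 10920\right) \left(- \frac{1}{2051}\right) = \left(- \frac{92323555249}{2211}\right) \left(- \frac{1}{2051}\right) = \frac{92323555249}{4534761}$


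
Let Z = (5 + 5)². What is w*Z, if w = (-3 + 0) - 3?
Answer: -600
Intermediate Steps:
w = -6 (w = -3 - 3 = -6)
Z = 100 (Z = 10² = 100)
w*Z = -6*100 = -600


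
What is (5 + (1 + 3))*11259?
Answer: 101331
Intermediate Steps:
(5 + (1 + 3))*11259 = (5 + 4)*11259 = 9*11259 = 101331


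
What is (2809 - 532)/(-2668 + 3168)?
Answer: 2277/500 ≈ 4.5540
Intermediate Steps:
(2809 - 532)/(-2668 + 3168) = 2277/500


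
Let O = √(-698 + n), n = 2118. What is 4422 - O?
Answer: 4422 - 2*√355 ≈ 4384.3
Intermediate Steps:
O = 2*√355 (O = √(-698 + 2118) = √1420 = 2*√355 ≈ 37.683)
4422 - O = 4422 - 2*√355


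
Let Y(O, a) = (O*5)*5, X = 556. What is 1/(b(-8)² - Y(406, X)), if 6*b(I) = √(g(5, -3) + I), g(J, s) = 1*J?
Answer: -12/121801 ≈ -9.8521e-5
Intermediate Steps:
g(J, s) = J
Y(O, a) = 25*O (Y(O, a) = (5*O)*5 = 25*O)
b(I) = √(5 + I)/6
1/(b(-8)² - Y(406, X)) = 1/((√(5 - 8)/6)² - 25*406) = 1/((√(-3)/6)² - 1*10150) = 1/(((I*√3)/6)² - 10150) = 1/((I*√3/6)² - 10150) = 1/(-1/12 - 10150) = 1/(-121801/12) = -12/121801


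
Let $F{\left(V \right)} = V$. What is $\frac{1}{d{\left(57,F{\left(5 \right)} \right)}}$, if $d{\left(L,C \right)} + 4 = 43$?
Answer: $\frac{1}{39} \approx 0.025641$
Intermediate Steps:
$d{\left(L,C \right)} = 39$ ($d{\left(L,C \right)} = -4 + 43 = 39$)
$\frac{1}{d{\left(57,F{\left(5 \right)} \right)}} = \frac{1}{39}$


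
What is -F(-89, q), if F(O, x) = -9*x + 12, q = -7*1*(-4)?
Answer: 240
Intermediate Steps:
q = 28 (q = -7*(-4) = 28)
F(O, x) = 12 - 9*x
-F(-89, q) = -(12 - 9*28) = -(12 - 252) = -1*(-240) = 240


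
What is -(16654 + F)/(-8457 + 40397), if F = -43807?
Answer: 27153/31940 ≈ 0.85013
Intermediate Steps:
-(16654 + F)/(-8457 + 40397) = -(16654 - 43807)/(-8457 + 40397) = -(-27153)/31940 = -1*(-27153/31940) = 27153/31940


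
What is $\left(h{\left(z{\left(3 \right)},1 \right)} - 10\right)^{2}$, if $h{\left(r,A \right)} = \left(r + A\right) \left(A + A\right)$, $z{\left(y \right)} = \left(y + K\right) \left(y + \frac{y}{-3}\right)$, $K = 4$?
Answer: $400$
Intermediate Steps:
$z{\left(y \right)} = \frac{2 y \left(4 + y\right)}{3}$ ($z{\left(y \right)} = \left(y + 4\right) \left(y + \frac{y}{-3}\right) = \left(4 + y\right) \left(y + y \left(- \frac{1}{3}\right)\right) = \left(4 + y\right) \left(y - \frac{y}{3}\right) = \left(4 + y\right) \frac{2 y}{3} = \frac{2 y \left(4 + y\right)}{3}$)
$h{\left(r,A \right)} = 2 A \left(A + r\right)$ ($h{\left(r,A \right)} = \left(A + r\right) 2 A = 2 A \left(A + r\right)$)
$\left(h{\left(z{\left(3 \right)},1 \right)} - 10\right)^{2} = \left(2 \cdot 1 \left(1 + \frac{2}{3} \cdot 3 \left(4 + 3\right)\right) - 10\right)^{2} = \left(2 \cdot 1 \left(1 + \frac{2}{3} \cdot 3 \cdot 7\right) - 10\right)^{2} = \left(2 \cdot 1 \left(1 + 14\right) - 10\right)^{2} = \left(2 \cdot 1 \cdot 15 - 10\right)^{2} = \left(30 - 10\right)^{2} = 20^{2} = 400$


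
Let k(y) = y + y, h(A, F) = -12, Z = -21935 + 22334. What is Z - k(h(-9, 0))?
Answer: 423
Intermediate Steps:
Z = 399
k(y) = 2*y
Z - k(h(-9, 0)) = 399 - 2*(-12) = 399 - 1*(-24) = 399 + 24 = 423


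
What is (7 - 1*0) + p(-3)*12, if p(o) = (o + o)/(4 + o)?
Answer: -65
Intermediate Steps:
p(o) = 2*o/(4 + o) (p(o) = (2*o)/(4 + o) = 2*o/(4 + o))
(7 - 1*0) + p(-3)*12 = (7 - 1*0) + (2*(-3)/(4 - 3))*12 = (7 + 0) + (2*(-3)/1)*12 = 7 + (2*(-3)*1)*12 = 7 - 6*12 = 7 - 72 = -65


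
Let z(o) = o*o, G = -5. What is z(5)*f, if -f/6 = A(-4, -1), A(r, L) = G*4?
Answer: 3000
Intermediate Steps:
z(o) = o**2
A(r, L) = -20 (A(r, L) = -5*4 = -20)
f = 120 (f = -6*(-20) = 120)
z(5)*f = 5**2*120 = 25*120 = 3000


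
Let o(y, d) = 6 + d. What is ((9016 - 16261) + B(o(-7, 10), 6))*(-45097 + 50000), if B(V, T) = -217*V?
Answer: -52545451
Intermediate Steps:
((9016 - 16261) + B(o(-7, 10), 6))*(-45097 + 50000) = ((9016 - 16261) - 217*(6 + 10))*(-45097 + 50000) = (-7245 - 217*16)*4903 = (-7245 - 3472)*4903 = -10717*4903 = -52545451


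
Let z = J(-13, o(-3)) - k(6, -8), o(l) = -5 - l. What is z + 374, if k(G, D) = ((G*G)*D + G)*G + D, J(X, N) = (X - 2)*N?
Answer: 2104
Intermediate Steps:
J(X, N) = N*(-2 + X) (J(X, N) = (-2 + X)*N = N*(-2 + X))
k(G, D) = D + G*(G + D*G²) (k(G, D) = (G²*D + G)*G + D = (D*G² + G)*G + D = (G + D*G²)*G + D = G*(G + D*G²) + D = D + G*(G + D*G²))
z = 1730 (z = (-5 - 1*(-3))*(-2 - 13) - (-8 + 6² - 8*6³) = (-5 + 3)*(-15) - (-8 + 36 - 8*216) = -2*(-15) - (-8 + 36 - 1728) = 30 - 1*(-1700) = 30 + 1700 = 1730)
z + 374 = 1730 + 374 = 2104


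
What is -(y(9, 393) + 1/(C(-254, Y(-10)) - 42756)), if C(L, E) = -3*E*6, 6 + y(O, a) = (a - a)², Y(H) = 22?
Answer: 258913/43152 ≈ 6.0000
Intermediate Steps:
y(O, a) = -6 (y(O, a) = -6 + (a - a)² = -6 + 0² = -6 + 0 = -6)
C(L, E) = -18*E
-(y(9, 393) + 1/(C(-254, Y(-10)) - 42756)) = -(-6 + 1/(-18*22 - 42756)) = -(-6 + 1/(-396 - 42756)) = -(-6 + 1/(-43152)) = -(-6 - 1/43152) = -1*(-258913/43152) = 258913/43152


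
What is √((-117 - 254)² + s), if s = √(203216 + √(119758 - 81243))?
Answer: √(137641 + √(203216 + √38515)) ≈ 371.61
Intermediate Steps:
s = √(203216 + √38515) ≈ 451.01
√((-117 - 254)² + s) = √((-117 - 254)² + √(203216 + √38515)) = √((-371)² + √(203216 + √38515)) = √(137641 + √(203216 + √38515))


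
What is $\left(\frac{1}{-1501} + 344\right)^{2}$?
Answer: $\frac{266610093649}{2253001} \approx 1.1834 \cdot 10^{5}$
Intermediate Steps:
$\left(\frac{1}{-1501} + 344\right)^{2} = \left(- \frac{1}{1501} + 344\right)^{2} = \left(\frac{516343}{1501}\right)^{2} = \frac{266610093649}{2253001}$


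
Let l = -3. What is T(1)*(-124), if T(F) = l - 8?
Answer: 1364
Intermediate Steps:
T(F) = -11 (T(F) = -3 - 8 = -11)
T(1)*(-124) = -11*(-124) = 1364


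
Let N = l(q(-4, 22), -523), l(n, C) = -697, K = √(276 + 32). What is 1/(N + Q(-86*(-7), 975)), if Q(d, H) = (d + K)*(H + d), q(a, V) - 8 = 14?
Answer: 948657/899184129517 - 3154*√77/899184129517 ≈ 1.0242e-6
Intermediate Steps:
q(a, V) = 22 (q(a, V) = 8 + 14 = 22)
K = 2*√77 (K = √308 = 2*√77 ≈ 17.550)
N = -697
Q(d, H) = (H + d)*(d + 2*√77) (Q(d, H) = (d + 2*√77)*(H + d) = (H + d)*(d + 2*√77))
1/(N + Q(-86*(-7), 975)) = 1/(-697 + ((-86*(-7))² + 975*(-86*(-7)) + 2*975*√77 + 2*(-86*(-7))*√77)) = 1/(-697 + (602² + 975*602 + 1950*√77 + 2*602*√77)) = 1/(-697 + (362404 + 586950 + 1950*√77 + 1204*√77)) = 1/(-697 + (949354 + 3154*√77)) = 1/(948657 + 3154*√77)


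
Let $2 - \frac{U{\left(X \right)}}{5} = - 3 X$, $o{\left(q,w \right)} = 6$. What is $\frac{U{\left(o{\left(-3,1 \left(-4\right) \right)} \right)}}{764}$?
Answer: $\frac{25}{191} \approx 0.13089$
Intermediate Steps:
$U{\left(X \right)} = 10 + 15 X$ ($U{\left(X \right)} = 10 - 5 \left(- 3 X\right) = 10 + 15 X$)
$\frac{U{\left(o{\left(-3,1 \left(-4\right) \right)} \right)}}{764} = \frac{10 + 15 \cdot 6}{764} = \left(10 + 90\right) \frac{1}{764} = 100 \cdot \frac{1}{764} = \frac{25}{191}$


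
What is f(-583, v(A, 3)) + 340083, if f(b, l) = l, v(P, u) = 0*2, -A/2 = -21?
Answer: 340083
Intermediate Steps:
A = 42 (A = -2*(-21) = 42)
v(P, u) = 0
f(-583, v(A, 3)) + 340083 = 0 + 340083 = 340083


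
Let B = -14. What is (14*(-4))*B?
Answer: 784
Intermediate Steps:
(14*(-4))*B = (14*(-4))*(-14) = -56*(-14) = 784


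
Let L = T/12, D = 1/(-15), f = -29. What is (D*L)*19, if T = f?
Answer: 551/180 ≈ 3.0611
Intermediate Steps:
T = -29
D = -1/15 ≈ -0.066667
L = -29/12 ≈ -2.4167
(D*L)*19 = -1/15*(-29/12)*19 = (29/180)*19 = 551/180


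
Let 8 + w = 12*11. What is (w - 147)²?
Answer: 529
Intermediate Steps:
w = 124 (w = -8 + 12*11 = -8 + 132 = 124)
(w - 147)² = (124 - 147)² = (-23)² = 529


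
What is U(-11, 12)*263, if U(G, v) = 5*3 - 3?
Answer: 3156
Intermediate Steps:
U(G, v) = 12 (U(G, v) = 15 - 3 = 12)
U(-11, 12)*263 = 12*263 = 3156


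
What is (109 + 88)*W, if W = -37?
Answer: -7289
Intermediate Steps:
(109 + 88)*W = (109 + 88)*(-37) = 197*(-37) = -7289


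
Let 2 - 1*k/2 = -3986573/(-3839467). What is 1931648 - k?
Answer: 7416491366894/3839467 ≈ 1.9316e+6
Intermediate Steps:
k = 7384722/3839467 (k = 4 - (-7973146)/(-3839467) = 4 - (-7973146)*(-1)/3839467 = 4 - 2*3986573/3839467 = 4 - 7973146/3839467 = 7384722/3839467 ≈ 1.9234)
1931648 - k = 1931648 - 1*7384722/3839467 = 1931648 - 7384722/3839467 = 7416491366894/3839467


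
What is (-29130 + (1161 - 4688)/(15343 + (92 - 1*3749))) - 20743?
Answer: -582819405/11686 ≈ -49873.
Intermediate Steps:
(-29130 + (1161 - 4688)/(15343 + (92 - 1*3749))) - 20743 = (-29130 - 3527/(15343 + (92 - 3749))) - 20743 = (-29130 - 3527/(15343 - 3657)) - 20743 = (-29130 - 3527/11686) - 20743 = -340416707/11686 - 20743 = -582819405/11686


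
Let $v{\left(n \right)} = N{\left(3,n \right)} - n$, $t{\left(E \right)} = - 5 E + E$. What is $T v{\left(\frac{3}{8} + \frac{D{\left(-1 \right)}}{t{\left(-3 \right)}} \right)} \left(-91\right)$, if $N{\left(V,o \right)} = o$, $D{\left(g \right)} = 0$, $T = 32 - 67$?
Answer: $0$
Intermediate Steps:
$T = -35$ ($T = 32 - 67 = -35$)
$t{\left(E \right)} = - 4 E$
$v{\left(n \right)} = 0$ ($v{\left(n \right)} = n - n = 0$)
$T v{\left(\frac{3}{8} + \frac{D{\left(-1 \right)}}{t{\left(-3 \right)}} \right)} \left(-91\right) = \left(-35\right) 0 \left(-91\right) = 0 \left(-91\right) = 0$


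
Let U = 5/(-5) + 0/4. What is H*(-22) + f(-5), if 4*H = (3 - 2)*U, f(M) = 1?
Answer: 13/2 ≈ 6.5000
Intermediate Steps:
U = -1 (U = 5*(-1/5) + 0*(1/4) = -1 + 0 = -1)
H = -1/4 (H = ((3 - 2)*(-1))/4 = (1*(-1))/4 = (1/4)*(-1) = -1/4 ≈ -0.25000)
H*(-22) + f(-5) = -1/4*(-22) + 1 = 11/2 + 1 = 13/2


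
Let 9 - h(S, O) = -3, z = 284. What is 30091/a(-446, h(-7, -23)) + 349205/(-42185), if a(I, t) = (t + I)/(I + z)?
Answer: 20548943630/1830829 ≈ 11224.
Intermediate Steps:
h(S, O) = 12 (h(S, O) = 9 - 1*(-3) = 9 + 3 = 12)
a(I, t) = (I + t)/(284 + I) (a(I, t) = (t + I)/(I + 284) = (I + t)/(284 + I))
30091/a(-446, h(-7, -23)) + 349205/(-42185) = 30091/(((-446 + 12)/(284 - 446))) + 349205/(-42185) = 30091/((-434/(-162))) + 349205*(-1/42185) = 30091/((-1/162*(-434))) - 69841/8437 = 30091/(217/81) - 69841/8437 = 30091*(81/217) - 69841/8437 = 2437371/217 - 69841/8437 = 20548943630/1830829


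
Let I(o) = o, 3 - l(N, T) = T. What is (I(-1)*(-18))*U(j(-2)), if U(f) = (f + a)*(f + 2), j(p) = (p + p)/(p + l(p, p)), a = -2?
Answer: -40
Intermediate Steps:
l(N, T) = 3 - T
j(p) = 2*p/3 (j(p) = (p + p)/(p + (3 - p)) = (2*p)/3 = (2*p)*(⅓) = 2*p/3)
U(f) = (-2 + f)*(2 + f) (U(f) = (f - 2)*(f + 2) = (-2 + f)*(2 + f))
(I(-1)*(-18))*U(j(-2)) = (-1*(-18))*(-4 + ((⅔)*(-2))²) = 18*(-4 + (-4/3)²) = 18*(-4 + 16/9) = 18*(-20/9) = -40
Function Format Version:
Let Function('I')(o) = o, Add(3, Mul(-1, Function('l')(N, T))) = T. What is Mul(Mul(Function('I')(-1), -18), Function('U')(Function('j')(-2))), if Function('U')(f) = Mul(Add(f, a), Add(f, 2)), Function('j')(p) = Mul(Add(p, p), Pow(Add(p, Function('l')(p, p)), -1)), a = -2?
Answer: -40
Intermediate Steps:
Function('l')(N, T) = Add(3, Mul(-1, T))
Function('j')(p) = Mul(Rational(2, 3), p) (Function('j')(p) = Mul(Add(p, p), Pow(Add(p, Add(3, Mul(-1, p))), -1)) = Mul(Mul(2, p), Pow(3, -1)) = Mul(Mul(2, p), Rational(1, 3)) = Mul(Rational(2, 3), p))
Function('U')(f) = Mul(Add(-2, f), Add(2, f)) (Function('U')(f) = Mul(Add(f, -2), Add(f, 2)) = Mul(Add(-2, f), Add(2, f)))
Mul(Mul(Function('I')(-1), -18), Function('U')(Function('j')(-2))) = Mul(Mul(-1, -18), Add(-4, Pow(Mul(Rational(2, 3), -2), 2))) = Mul(18, Add(-4, Pow(Rational(-4, 3), 2))) = Mul(18, Add(-4, Rational(16, 9))) = Mul(18, Rational(-20, 9)) = -40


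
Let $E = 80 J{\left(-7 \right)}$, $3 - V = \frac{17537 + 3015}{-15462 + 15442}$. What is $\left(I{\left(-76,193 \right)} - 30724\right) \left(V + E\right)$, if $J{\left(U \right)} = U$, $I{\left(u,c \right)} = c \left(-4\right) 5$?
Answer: $- \frac{81376152}{5} \approx -1.6275 \cdot 10^{7}$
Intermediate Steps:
$I{\left(u,c \right)} = - 20 c$ ($I{\left(u,c \right)} = - 4 c 5 = - 20 c$)
$V = \frac{5153}{5}$ ($V = 3 - \frac{17537 + 3015}{-15462 + 15442} = 3 - \frac{20552}{-20} = 3 - 20552 \left(- \frac{1}{20}\right) = 3 - - \frac{5138}{5} = 3 + \frac{5138}{5} = \frac{5153}{5} \approx 1030.6$)
$E = -560$ ($E = 80 \left(-7\right) = -560$)
$\left(I{\left(-76,193 \right)} - 30724\right) \left(V + E\right) = \left(\left(-20\right) 193 - 30724\right) \left(\frac{5153}{5} - 560\right) = \left(-3860 - 30724\right) \frac{2353}{5} = \left(-34584\right) \frac{2353}{5} = - \frac{81376152}{5}$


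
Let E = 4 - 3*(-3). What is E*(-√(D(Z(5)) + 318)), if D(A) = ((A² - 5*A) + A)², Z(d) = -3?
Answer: -13*√759 ≈ -358.15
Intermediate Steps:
D(A) = (A² - 4*A)²
E = 13 (E = 4 + 9 = 13)
E*(-√(D(Z(5)) + 318)) = 13*(-√((-3)²*(-4 - 3)² + 318)) = 13*(-√(9*(-7)² + 318)) = 13*(-√(9*49 + 318)) = 13*(-√(441 + 318)) = 13*(-√759) = -13*√759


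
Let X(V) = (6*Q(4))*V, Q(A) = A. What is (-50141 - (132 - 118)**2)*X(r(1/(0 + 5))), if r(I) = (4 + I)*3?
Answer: -76109544/5 ≈ -1.5222e+7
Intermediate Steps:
r(I) = 12 + 3*I
X(V) = 24*V (X(V) = (6*4)*V = 24*V)
(-50141 - (132 - 118)**2)*X(r(1/(0 + 5))) = (-50141 - (132 - 118)**2)*(24*(12 + 3/(0 + 5))) = (-50141 - 1*14**2)*(24*(12 + 3/5)) = (-50141 - 1*196)*(24*(12 + 3*(1/5))) = (-50141 - 196)*(24*(12 + 3/5)) = -1208088*63/5 = -50337*1512/5 = -76109544/5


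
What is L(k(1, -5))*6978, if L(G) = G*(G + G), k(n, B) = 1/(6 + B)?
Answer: 13956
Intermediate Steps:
L(G) = 2*G**2 (L(G) = G*(2*G) = 2*G**2)
L(k(1, -5))*6978 = (2*(1/(6 - 5))**2)*6978 = (2*(1/1)**2)*6978 = (2*1**2)*6978 = (2*1)*6978 = 2*6978 = 13956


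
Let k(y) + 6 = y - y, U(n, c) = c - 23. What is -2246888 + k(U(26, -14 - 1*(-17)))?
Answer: -2246894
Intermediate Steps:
U(n, c) = -23 + c
k(y) = -6 (k(y) = -6 + (y - y) = -6 + 0 = -6)
-2246888 + k(U(26, -14 - 1*(-17))) = -2246888 - 6 = -2246894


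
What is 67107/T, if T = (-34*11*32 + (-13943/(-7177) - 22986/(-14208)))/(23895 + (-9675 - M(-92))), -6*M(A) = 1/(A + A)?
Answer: -373009483232734796/4676757337351 ≈ -79758.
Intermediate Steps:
M(A) = -1/(12*A) (M(A) = -1/(6*(A + A)) = -1/(2*A)/6 = -1/(12*A))
T = -14030272012053/16675286478284 (T = (-34*11*32 + (-13943/(-7177) - 22986/(-14208)))/(23895 + (-9675 - (-1)/(12*(-92)))) = (-374*32 + (-13943*(-1/7177) - 22986*(-1/14208)))/(23895 + (-9675 - (-1)*(-1)/(12*92))) = (-11968 + (13943/7177 + 3831/2368))/(23895 + (-9675 - 1*1/1104)) = (-11968 + 60512111/16995136)/(23895 + (-9675 - 1/1104)) = -203337275537/(16995136*(23895 - 10681201/1104)) = -203337275537/(16995136*15698879/1104) = -203337275537/16995136*1104/15698879 = -14030272012053/16675286478284 ≈ -0.84138)
67107/T = 67107/(-14030272012053/16675286478284) = 67107*(-16675286478284/14030272012053) = -373009483232734796/4676757337351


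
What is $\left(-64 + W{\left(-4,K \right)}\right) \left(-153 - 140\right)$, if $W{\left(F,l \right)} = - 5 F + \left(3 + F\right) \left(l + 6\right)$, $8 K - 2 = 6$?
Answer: $14943$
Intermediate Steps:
$K = 1$ ($K = \frac{1}{4} + \frac{1}{8} \cdot 6 = \frac{1}{4} + \frac{3}{4} = 1$)
$W{\left(F,l \right)} = - 5 F + \left(3 + F\right) \left(6 + l\right)$
$\left(-64 + W{\left(-4,K \right)}\right) \left(-153 - 140\right) = \left(-64 + \left(18 - 4 + 3 \cdot 1 - 4\right)\right) \left(-153 - 140\right) = \left(-64 + \left(18 - 4 + 3 - 4\right)\right) \left(-293\right) = \left(-64 + 13\right) \left(-293\right) = \left(-51\right) \left(-293\right) = 14943$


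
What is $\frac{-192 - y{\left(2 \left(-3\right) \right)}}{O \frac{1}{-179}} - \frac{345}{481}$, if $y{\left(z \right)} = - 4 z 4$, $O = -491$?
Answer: $- \frac{24965907}{236171} \approx -105.71$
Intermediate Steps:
$y{\left(z \right)} = - 16 z$ ($y{\left(z \right)} = - 4 \cdot 4 z = - 16 z$)
$\frac{-192 - y{\left(2 \left(-3\right) \right)}}{O \frac{1}{-179}} - \frac{345}{481} = \frac{-192 - - 16 \cdot 2 \left(-3\right)}{\left(-491\right) \frac{1}{-179}} - \frac{345}{481} = \frac{-192 - \left(-16\right) \left(-6\right)}{\left(-491\right) \left(- \frac{1}{179}\right)} - \frac{345}{481} = \frac{-192 - 96}{\frac{491}{179}} - \frac{345}{481} = \left(-192 - 96\right) \frac{179}{491} - \frac{345}{481} = \left(-288\right) \frac{179}{491} - \frac{345}{481} = - \frac{51552}{491} - \frac{345}{481} = - \frac{24965907}{236171}$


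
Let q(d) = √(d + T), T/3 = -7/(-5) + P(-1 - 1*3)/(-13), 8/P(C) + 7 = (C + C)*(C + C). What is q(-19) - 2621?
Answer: -2621 + I*√22622730/1235 ≈ -2621.0 + 3.8513*I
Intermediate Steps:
P(C) = 8/(-7 + 4*C²) (P(C) = 8/(-7 + (C + C)*(C + C)) = 8/(-7 + (2*C)*(2*C)) = 8/(-7 + 4*C²))
T = 5147/1235 (T = 3*(-7/(-5) + (8/(-7 + 4*(-1 - 1*3)²))/(-13)) = 3*(-7*(-⅕) + (8/(-7 + 4*(-1 - 3)²))*(-1/13)) = 3*(7/5 + (8/(-7 + 4*(-4)²))*(-1/13)) = 3*(7/5 + (8/(-7 + 4*16))*(-1/13)) = 3*(7/5 + (8/(-7 + 64))*(-1/13)) = 3*(7/5 + (8/57)*(-1/13)) = 3*(7/5 - 8/741) = 3*(5147/3705) = 5147/1235 ≈ 4.1676)
q(d) = √(5147/1235 + d) (q(d) = √(d + 5147/1235) = √(5147/1235 + d))
q(-19) - 2621 = √(6356545 + 1525225*(-19))/1235 - 2621 = √(6356545 - 28979275)/1235 - 2621 = √(-22622730)/1235 - 2621 = (I*√22622730)/1235 - 2621 = I*√22622730/1235 - 2621 = -2621 + I*√22622730/1235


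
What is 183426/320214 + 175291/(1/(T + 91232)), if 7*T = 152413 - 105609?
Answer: 6412251169931209/373583 ≈ 1.7164e+10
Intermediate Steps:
T = 46804/7 (T = (152413 - 105609)/7 = (⅐)*46804 = 46804/7 ≈ 6686.3)
183426/320214 + 175291/(1/(T + 91232)) = 183426/320214 + 175291/(1/(46804/7 + 91232)) = 183426*(1/320214) + 175291/(1/(685428/7)) = 30571/53369 + 175291/(7/685428) = 30571/53369 + 175291*(685428/7) = 30571/53369 + 120149359548/7 = 6412251169931209/373583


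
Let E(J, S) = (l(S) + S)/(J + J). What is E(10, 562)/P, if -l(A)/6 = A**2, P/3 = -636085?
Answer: 947251/19082550 ≈ 0.049640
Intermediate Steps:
P = -1908255 (P = 3*(-636085) = -1908255)
l(A) = -6*A**2
E(J, S) = (S - 6*S**2)/(2*J) (E(J, S) = (-6*S**2 + S)/(J + J) = (S - 6*S**2)/((2*J)) = (S - 6*S**2)*(1/(2*J)) = (S - 6*S**2)/(2*J))
E(10, 562)/P = ((1/2)*562*(1 - 6*562)/10)/(-1908255) = ((1/2)*562*(1/10)*(1 - 3372))*(-1/1908255) = ((1/2)*562*(1/10)*(-3371))*(-1/1908255) = -947251/10*(-1/1908255) = 947251/19082550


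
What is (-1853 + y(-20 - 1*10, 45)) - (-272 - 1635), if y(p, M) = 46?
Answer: 100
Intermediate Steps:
(-1853 + y(-20 - 1*10, 45)) - (-272 - 1635) = (-1853 + 46) - (-272 - 1635) = -1807 - 1*(-1907) = -1807 + 1907 = 100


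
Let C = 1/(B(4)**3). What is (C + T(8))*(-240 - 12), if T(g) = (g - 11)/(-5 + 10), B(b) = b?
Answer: 11781/80 ≈ 147.26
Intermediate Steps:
T(g) = -11/5 + g/5 (T(g) = (-11 + g)/5 = (-11 + g)*(1/5) = -11/5 + g/5)
C = 1/64 (C = 1/(4**3) = 1/64 ≈ 0.015625)
(C + T(8))*(-240 - 12) = (1/64 + (-11/5 + (1/5)*8))*(-240 - 12) = (1/64 + (-11/5 + 8/5))*(-252) = (1/64 - 3/5)*(-252) = -187/320*(-252) = 11781/80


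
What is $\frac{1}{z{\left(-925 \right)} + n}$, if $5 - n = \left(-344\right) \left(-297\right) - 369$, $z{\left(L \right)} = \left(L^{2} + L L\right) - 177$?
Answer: $\frac{1}{1609279} \approx 6.214 \cdot 10^{-7}$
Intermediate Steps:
$z{\left(L \right)} = -177 + 2 L^{2}$ ($z{\left(L \right)} = \left(L^{2} + L^{2}\right) - 177 = 2 L^{2} - 177 = -177 + 2 L^{2}$)
$n = -101794$ ($n = 5 - \left(\left(-344\right) \left(-297\right) - 369\right) = 5 - \left(102168 - 369\right) = 5 - 101799 = -101794$)
$\frac{1}{z{\left(-925 \right)} + n} = \frac{1}{\left(-177 + 2 \left(-925\right)^{2}\right) - 101794} = \frac{1}{\left(-177 + 2 \cdot 855625\right) - 101794} = \frac{1}{\left(-177 + 1711250\right) - 101794} = \frac{1}{1711073 - 101794} = \frac{1}{1609279}$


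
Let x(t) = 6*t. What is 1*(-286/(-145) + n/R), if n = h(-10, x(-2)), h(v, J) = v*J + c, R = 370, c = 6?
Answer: 12409/5365 ≈ 2.3130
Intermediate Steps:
h(v, J) = 6 + J*v (h(v, J) = v*J + 6 = J*v + 6 = 6 + J*v)
n = 126 (n = 6 + (6*(-2))*(-10) = 6 - 12*(-10) = 6 + 120 = 126)
1*(-286/(-145) + n/R) = 1*(-286/(-145) + 126/370) = 1*(-286*(-1/145) + 126*(1/370)) = 1*(286/145 + 63/185) = 1*(12409/5365) = 12409/5365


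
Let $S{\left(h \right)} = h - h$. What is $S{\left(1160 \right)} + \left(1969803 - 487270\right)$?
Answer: $1482533$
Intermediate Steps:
$S{\left(h \right)} = 0$
$S{\left(1160 \right)} + \left(1969803 - 487270\right) = 0 + \left(1969803 - 487270\right) = 0 + 1482533 = 1482533$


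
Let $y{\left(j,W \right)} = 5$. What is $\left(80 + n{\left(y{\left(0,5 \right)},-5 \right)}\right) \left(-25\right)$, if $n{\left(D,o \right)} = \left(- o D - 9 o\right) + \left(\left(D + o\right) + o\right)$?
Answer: $-3625$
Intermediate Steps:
$n{\left(D,o \right)} = D - 7 o - D o$ ($n{\left(D,o \right)} = \left(- D o - 9 o\right) + \left(D + 2 o\right) = \left(- 9 o - D o\right) + \left(D + 2 o\right) = D - 7 o - D o$)
$\left(80 + n{\left(y{\left(0,5 \right)},-5 \right)}\right) \left(-25\right) = \left(80 - \left(-40 - 25\right)\right) \left(-25\right) = \left(80 + \left(5 + 35 + 25\right)\right) \left(-25\right) = \left(80 + 65\right) \left(-25\right) = 145 \left(-25\right) = -3625$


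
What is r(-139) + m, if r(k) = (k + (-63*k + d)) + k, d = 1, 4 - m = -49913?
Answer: 58397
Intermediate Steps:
m = 49917 (m = 4 - 1*(-49913) = 4 + 49913 = 49917)
r(k) = 1 - 61*k (r(k) = (k + (-63*k + 1)) + k = (k + (1 - 63*k)) + k = (1 - 62*k) + k = 1 - 61*k)
r(-139) + m = (1 - 61*(-139)) + 49917 = (1 + 8479) + 49917 = 8480 + 49917 = 58397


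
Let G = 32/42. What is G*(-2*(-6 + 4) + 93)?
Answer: 1552/21 ≈ 73.905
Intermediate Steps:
G = 16/21 (G = 32*(1/42) = 16/21 ≈ 0.76190)
G*(-2*(-6 + 4) + 93) = 16*(-2*(-6 + 4) + 93)/21 = 16*(-2*(-2) + 93)/21 = 16*(4 + 93)/21 = (16/21)*97 = 1552/21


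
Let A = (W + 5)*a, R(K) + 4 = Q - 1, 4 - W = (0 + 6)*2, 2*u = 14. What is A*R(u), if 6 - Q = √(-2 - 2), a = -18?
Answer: 54 - 108*I ≈ 54.0 - 108.0*I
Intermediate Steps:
u = 7 (u = (½)*14 = 7)
Q = 6 - 2*I (Q = 6 - √(-2 - 2) = 6 - √(-4) = 6 - 2*I ≈ 6.0 - 2.0*I)
W = -8 (W = 4 - (0 + 6)*2 = 4 - 6*2 = 4 - 1*12 = 4 - 12 = -8)
R(K) = 1 - 2*I (R(K) = -4 + ((6 - 2*I) - 1) = -4 + (5 - 2*I) = 1 - 2*I)
A = 54 (A = (-8 + 5)*(-18) = -3*(-18) = 54)
A*R(u) = 54*(1 - 2*I) = 54 - 108*I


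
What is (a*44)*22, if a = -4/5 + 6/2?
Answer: 10648/5 ≈ 2129.6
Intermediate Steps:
a = 11/5 (a = -4*⅕ + 6*(½) = -⅘ + 3 = 11/5 ≈ 2.2000)
(a*44)*22 = ((11/5)*44)*22 = (484/5)*22 = 10648/5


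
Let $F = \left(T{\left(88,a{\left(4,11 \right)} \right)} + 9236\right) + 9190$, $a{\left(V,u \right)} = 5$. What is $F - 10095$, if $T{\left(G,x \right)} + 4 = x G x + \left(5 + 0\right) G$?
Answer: $10967$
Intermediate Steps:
$T{\left(G,x \right)} = -4 + 5 G + G x^{2}$ ($T{\left(G,x \right)} = -4 + \left(x G x + \left(5 + 0\right) G\right) = -4 + \left(G x x + 5 G\right) = -4 + \left(G x^{2} + 5 G\right) = -4 + \left(5 G + G x^{2}\right) = -4 + 5 G + G x^{2}$)
$F = 21062$ ($F = \left(\left(-4 + 5 \cdot 88 + 88 \cdot 5^{2}\right) + 9236\right) + 9190 = \left(\left(-4 + 440 + 88 \cdot 25\right) + 9236\right) + 9190 = \left(\left(-4 + 440 + 2200\right) + 9236\right) + 9190 = \left(2636 + 9236\right) + 9190 = 11872 + 9190 = 21062$)
$F - 10095 = 21062 - 10095 = 10967$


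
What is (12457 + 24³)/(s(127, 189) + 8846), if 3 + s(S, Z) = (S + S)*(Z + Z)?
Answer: 26281/104855 ≈ 0.25064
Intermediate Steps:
s(S, Z) = -3 + 4*S*Z (s(S, Z) = -3 + (S + S)*(Z + Z) = -3 + (2*S)*(2*Z) = -3 + 4*S*Z)
(12457 + 24³)/(s(127, 189) + 8846) = (12457 + 24³)/((-3 + 4*127*189) + 8846) = (12457 + 13824)/((-3 + 96012) + 8846) = 26281/(96009 + 8846) = 26281/104855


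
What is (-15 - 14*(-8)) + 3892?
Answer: 3989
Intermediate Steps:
(-15 - 14*(-8)) + 3892 = (-15 + 112) + 3892 = 97 + 3892 = 3989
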